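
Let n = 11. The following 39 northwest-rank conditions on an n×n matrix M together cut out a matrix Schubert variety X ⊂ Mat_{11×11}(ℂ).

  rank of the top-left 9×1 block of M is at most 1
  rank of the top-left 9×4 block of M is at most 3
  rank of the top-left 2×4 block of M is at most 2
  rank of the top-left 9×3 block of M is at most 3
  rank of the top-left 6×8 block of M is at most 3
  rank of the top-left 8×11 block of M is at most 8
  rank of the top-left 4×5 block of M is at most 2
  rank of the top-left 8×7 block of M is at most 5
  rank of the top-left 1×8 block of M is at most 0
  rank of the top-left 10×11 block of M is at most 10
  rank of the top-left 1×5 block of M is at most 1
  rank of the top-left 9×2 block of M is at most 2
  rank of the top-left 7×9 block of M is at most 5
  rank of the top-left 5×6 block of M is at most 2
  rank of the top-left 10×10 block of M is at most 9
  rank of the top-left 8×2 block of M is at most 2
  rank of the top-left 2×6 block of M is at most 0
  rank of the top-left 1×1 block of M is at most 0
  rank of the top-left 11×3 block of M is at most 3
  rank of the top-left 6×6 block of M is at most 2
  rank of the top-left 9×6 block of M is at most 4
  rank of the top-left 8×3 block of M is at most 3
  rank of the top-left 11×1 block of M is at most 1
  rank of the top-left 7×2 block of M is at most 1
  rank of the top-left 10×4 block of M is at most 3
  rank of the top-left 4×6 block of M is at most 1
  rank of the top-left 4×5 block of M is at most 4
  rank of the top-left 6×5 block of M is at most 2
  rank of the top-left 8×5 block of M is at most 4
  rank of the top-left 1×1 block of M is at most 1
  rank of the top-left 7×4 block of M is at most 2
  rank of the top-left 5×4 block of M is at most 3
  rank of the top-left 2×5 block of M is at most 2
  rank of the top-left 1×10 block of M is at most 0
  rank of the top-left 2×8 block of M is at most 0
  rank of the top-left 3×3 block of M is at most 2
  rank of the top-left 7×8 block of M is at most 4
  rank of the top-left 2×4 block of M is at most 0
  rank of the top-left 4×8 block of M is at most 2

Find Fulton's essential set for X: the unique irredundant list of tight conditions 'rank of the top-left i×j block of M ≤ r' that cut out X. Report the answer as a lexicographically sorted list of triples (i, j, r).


Propagating the 39 rank bounds to every northwest block:

  R[1]: 0  0  0  0  0  0  0  0  0  0  1
  R[2]: 0  0  0  0  0  0  0  0  1  1  2
  R[3]: 1  1  1  1  1  1  1  1  2  2  3
  R[4]: 1  1  1  1  1  1  2  2  3  3  4
  R[5]: 1  1  2  2  2  2  3  3  4  4  5
  R[6]: 1  1  2  2  2  2  3  3  4  5  6
  R[7]: 1  1  2  2  3  3  4  4  5  6  7
  R[8]: 1  2  3  3  4  4  5  5  6  7  8
  R[9]: 1  2  3  3  4  4  5  6  7  8  9
  R[10]: 1  2  3  3  4  5  6  7  8  9  10
  R[11]: 1  2  3  4  5  6  7  8  9  10  11

hence w(1..11) = (11, 9, 1, 7, 3, 10, 5, 2, 8, 6, 4).

9 SE-corners of the 34-cell Rothe diagram give Ess(w):

[(1, 10, 0), (2, 8, 0), (4, 6, 1), (6, 6, 2), (6, 8, 3), (7, 2, 1), (7, 4, 2), (9, 6, 4), (10, 4, 3)]


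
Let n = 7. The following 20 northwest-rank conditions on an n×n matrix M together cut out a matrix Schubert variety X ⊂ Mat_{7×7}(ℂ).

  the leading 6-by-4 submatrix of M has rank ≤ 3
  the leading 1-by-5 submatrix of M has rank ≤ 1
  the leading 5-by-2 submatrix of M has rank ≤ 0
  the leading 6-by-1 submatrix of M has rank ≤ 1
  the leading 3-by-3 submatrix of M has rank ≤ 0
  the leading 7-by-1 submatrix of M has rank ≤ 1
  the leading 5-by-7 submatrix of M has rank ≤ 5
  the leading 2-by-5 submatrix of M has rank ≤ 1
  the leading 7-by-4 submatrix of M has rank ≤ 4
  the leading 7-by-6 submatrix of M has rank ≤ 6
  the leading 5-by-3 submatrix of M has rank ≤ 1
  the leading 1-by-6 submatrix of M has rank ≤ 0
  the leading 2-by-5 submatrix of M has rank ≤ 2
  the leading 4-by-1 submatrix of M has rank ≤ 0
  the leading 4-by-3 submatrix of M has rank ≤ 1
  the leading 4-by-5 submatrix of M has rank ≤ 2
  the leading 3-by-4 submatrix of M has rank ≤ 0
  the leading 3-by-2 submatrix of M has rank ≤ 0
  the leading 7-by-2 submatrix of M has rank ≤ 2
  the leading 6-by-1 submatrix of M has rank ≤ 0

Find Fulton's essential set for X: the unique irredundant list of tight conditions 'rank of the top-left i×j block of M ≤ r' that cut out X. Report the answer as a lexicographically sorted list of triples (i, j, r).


Rank table r_w(7×7) implied by the 20 constraints:

  i=1: 0 | 0 | 0 | 0 | 0 | 0 | 1
  i=2: 0 | 0 | 0 | 0 | 1 | 1 | 2
  i=3: 0 | 0 | 0 | 0 | 1 | 2 | 3
  i=4: 0 | 0 | 1 | 1 | 2 | 3 | 4
  i=5: 0 | 0 | 1 | 2 | 3 | 4 | 5
  i=6: 0 | 1 | 2 | 3 | 4 | 5 | 6
  i=7: 1 | 2 | 3 | 4 | 5 | 6 | 7

hence w(1..7) = (7, 5, 6, 3, 4, 2, 1).

|D(w)|=19, |Ess(w)|=4:

[(1, 6, 0), (3, 4, 0), (5, 2, 0), (6, 1, 0)]


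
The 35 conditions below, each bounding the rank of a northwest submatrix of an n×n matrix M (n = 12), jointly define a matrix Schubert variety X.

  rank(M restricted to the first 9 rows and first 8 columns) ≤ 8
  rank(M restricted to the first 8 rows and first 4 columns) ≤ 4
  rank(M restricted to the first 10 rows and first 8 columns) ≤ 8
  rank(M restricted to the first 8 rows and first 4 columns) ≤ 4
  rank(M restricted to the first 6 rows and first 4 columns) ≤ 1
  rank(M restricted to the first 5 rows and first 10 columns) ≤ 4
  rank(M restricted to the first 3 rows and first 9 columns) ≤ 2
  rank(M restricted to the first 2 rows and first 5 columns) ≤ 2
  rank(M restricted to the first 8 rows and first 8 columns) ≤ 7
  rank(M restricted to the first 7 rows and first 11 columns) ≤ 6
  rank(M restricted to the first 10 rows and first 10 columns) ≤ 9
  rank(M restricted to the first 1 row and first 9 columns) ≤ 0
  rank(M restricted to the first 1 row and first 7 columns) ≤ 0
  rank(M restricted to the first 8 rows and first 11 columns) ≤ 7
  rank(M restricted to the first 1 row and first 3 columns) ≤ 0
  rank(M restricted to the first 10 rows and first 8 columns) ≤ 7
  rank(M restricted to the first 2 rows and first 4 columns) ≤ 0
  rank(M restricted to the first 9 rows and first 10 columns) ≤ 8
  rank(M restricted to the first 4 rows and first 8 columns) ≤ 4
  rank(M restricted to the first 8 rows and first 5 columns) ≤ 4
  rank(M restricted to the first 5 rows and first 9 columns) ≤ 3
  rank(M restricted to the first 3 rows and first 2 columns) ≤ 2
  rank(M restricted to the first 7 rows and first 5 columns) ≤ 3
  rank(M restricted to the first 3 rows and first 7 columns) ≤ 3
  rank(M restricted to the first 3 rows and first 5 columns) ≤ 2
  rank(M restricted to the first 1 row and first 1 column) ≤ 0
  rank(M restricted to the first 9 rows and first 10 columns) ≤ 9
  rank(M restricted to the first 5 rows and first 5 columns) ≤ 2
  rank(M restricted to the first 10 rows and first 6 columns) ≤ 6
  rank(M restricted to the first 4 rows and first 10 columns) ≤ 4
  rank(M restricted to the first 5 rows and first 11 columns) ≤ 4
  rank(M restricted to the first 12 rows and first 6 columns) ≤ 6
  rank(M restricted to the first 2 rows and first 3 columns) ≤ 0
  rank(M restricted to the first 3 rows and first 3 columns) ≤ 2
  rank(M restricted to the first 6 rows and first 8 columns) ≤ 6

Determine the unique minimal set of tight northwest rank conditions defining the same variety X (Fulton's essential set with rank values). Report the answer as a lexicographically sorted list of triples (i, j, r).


Computing R[i][j] = min implied NW-rank bound (n=12, 35 conditions):

  row 1: 0  0  0  0  0  0  0  0  0  1  1  1
  row 2: 0  0  0  0  1  1  1  1  1  2  2  2
  row 3: 1  1  1  1  2  2  2  2  2  3  3  3
  row 4: 1  1  1  1  2  3  3  3  3  4  4  4
  row 5: 1  1  1  1  2  3  3  3  3  4  4  5
  row 6: 1  1  1  1  2  3  4  4  4  5  5  6
  row 7: 1  2  2  2  3  4  5  5  5  6  6  7
  row 8: 1  2  3  3  4  5  6  6  6  7  7  8
  row 9: 1  2  3  4  5  6  7  7  7  8  8  9
  row 10: 1  2  3  4  5  6  7  7  8  9  9  10
  row 11: 1  2  3  4  5  6  7  8  9  10  10  11
  row 12: 1  2  3  4  5  6  7  8  9  10  11  12

so w = (10, 5, 1, 6, 12, 7, 2, 3, 4, 9, 8, 11).

|D(w)|=27, |Ess(w)|=6:

[(1, 9, 0), (2, 4, 0), (5, 9, 3), (5, 11, 4), (6, 4, 1), (10, 8, 7)]


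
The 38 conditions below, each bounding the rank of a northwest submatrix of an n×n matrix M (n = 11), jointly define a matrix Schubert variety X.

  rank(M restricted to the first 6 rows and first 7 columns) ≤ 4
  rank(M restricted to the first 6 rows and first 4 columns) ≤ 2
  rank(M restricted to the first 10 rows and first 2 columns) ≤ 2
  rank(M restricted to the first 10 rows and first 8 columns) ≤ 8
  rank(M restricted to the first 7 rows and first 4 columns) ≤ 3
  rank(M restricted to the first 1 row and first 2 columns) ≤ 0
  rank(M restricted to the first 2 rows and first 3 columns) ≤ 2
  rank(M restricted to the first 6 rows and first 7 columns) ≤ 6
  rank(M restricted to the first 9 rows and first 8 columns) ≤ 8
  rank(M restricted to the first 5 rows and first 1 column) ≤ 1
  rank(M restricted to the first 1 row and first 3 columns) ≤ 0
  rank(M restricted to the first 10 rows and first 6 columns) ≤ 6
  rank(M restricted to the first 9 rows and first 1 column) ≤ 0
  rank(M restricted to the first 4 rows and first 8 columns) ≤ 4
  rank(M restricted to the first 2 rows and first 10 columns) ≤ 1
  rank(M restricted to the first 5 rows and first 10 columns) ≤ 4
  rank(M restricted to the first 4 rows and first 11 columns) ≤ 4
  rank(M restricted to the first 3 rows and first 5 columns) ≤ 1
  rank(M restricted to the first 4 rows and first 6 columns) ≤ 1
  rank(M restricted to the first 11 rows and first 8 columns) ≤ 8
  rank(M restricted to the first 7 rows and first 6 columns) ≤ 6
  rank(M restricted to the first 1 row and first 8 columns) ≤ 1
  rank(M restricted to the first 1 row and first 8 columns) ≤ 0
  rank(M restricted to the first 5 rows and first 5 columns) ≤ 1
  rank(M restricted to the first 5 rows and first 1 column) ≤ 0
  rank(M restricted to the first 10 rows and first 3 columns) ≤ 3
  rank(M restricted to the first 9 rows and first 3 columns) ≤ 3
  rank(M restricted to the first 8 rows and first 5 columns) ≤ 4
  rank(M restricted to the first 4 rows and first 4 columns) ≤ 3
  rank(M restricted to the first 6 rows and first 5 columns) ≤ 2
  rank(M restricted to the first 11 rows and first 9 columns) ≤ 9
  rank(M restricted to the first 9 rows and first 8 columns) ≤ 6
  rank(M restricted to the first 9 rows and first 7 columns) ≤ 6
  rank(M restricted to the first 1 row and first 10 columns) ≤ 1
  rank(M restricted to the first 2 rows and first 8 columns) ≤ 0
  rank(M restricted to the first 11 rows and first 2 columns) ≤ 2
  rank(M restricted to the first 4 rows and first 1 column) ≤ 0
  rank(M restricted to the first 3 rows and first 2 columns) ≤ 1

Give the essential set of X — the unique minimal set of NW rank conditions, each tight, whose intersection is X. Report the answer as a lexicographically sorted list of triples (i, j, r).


The tightest implied rank at each (i,j), from the 38 conditions:

  i=1: 0, 0, 0, 0, 0, 0, 0, 0, 1, 1, 1
  i=2: 0, 0, 0, 0, 0, 0, 0, 0, 1, 1, 2
  i=3: 0, 1, 1, 1, 1, 1, 1, 1, 2, 2, 3
  i=4: 0, 1, 1, 1, 1, 1, 2, 2, 3, 3, 4
  i=5: 0, 1, 1, 1, 1, 2, 3, 3, 4, 4, 5
  i=6: 0, 1, 2, 2, 2, 3, 4, 4, 5, 5, 6
  i=7: 0, 1, 2, 3, 3, 4, 5, 5, 6, 6, 7
  i=8: 0, 1, 2, 3, 4, 5, 6, 6, 7, 7, 8
  i=9: 0, 1, 2, 3, 4, 5, 6, 6, 7, 8, 9
  i=10: 1, 2, 3, 4, 5, 6, 7, 7, 8, 9, 10
  i=11: 1, 2, 3, 4, 5, 6, 7, 8, 9, 10, 11

so w = (9, 11, 2, 7, 6, 3, 4, 5, 10, 1, 8).

|D(w)|=32, |Ess(w)|=6:

[(2, 8, 0), (2, 10, 1), (4, 6, 1), (5, 5, 1), (9, 1, 0), (9, 8, 6)]


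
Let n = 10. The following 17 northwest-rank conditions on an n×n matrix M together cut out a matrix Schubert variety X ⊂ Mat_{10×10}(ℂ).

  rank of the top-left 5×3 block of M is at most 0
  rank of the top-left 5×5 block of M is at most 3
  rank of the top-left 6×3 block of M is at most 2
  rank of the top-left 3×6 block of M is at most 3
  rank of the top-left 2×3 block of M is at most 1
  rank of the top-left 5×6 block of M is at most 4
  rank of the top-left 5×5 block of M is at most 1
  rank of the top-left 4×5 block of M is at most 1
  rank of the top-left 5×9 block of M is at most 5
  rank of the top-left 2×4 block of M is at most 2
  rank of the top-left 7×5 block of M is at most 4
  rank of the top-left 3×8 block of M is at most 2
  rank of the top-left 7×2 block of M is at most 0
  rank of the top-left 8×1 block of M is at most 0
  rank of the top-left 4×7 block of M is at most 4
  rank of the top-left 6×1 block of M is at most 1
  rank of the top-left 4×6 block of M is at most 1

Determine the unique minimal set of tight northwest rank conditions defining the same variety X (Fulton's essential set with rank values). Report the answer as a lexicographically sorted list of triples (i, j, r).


Recovering R(i,j) via the rank-extension bound from the 17 conditions:

  0 | 0 | 0 | 1 | 1 | 1 | 1 | 1 | 1 | 1
  0 | 0 | 0 | 1 | 1 | 1 | 2 | 2 | 2 | 2
  0 | 0 | 0 | 1 | 1 | 1 | 2 | 2 | 3 | 3
  0 | 0 | 0 | 1 | 1 | 1 | 2 | 3 | 4 | 4
  0 | 0 | 0 | 1 | 1 | 2 | 3 | 4 | 5 | 5
  0 | 0 | 1 | 2 | 2 | 3 | 4 | 5 | 6 | 6
  0 | 0 | 1 | 2 | 3 | 4 | 5 | 6 | 7 | 7
  0 | 1 | 2 | 3 | 4 | 5 | 6 | 7 | 8 | 8
  1 | 2 | 3 | 4 | 5 | 6 | 7 | 8 | 9 | 9
  1 | 2 | 3 | 4 | 5 | 6 | 7 | 8 | 9 | 10

hence w(1..10) = (4, 7, 9, 8, 6, 3, 5, 2, 1, 10).

6 SE-corners of the 28-cell Rothe diagram give Ess(w):

[(3, 8, 2), (4, 6, 1), (5, 3, 0), (5, 5, 1), (7, 2, 0), (8, 1, 0)]


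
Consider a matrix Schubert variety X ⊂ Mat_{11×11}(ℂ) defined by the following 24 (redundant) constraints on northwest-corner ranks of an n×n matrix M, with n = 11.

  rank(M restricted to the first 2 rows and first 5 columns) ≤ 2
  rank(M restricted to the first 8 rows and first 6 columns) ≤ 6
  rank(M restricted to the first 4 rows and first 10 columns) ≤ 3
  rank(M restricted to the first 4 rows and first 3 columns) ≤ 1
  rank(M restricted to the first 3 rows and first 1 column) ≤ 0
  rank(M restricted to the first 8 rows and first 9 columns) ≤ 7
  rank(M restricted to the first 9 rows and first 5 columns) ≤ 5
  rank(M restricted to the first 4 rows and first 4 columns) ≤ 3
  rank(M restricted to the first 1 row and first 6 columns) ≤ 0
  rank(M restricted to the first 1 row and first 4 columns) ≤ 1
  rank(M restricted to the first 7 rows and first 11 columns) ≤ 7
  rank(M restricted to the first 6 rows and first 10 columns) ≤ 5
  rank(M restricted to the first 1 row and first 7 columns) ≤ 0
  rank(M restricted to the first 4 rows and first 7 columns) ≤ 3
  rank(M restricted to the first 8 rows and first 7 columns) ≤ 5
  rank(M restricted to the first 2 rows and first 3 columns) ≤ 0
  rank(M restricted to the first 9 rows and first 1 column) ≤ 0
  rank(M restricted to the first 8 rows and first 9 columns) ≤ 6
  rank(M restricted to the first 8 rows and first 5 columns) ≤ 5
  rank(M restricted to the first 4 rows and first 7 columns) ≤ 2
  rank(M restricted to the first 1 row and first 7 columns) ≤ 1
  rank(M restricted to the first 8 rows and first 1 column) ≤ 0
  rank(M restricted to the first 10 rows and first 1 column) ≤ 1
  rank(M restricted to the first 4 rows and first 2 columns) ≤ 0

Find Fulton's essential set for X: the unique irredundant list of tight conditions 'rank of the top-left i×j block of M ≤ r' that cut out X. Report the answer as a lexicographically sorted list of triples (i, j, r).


The tightest implied rank at each (i,j), from the 24 conditions:

  0  0  0  0  0  0  0  1  1  1  1
  0  0  0  1  1  1  1  2  2  2  2
  0  0  1  2  2  2  2  3  3  3  3
  0  0  1  2  2  2  2  3  3  3  4
  0  1  2  3  3  3  3  4  4  4  5
  0  1  2  3  4  4  4  5  5  5  6
  0  1  2  3  4  5  5  6  6  6  7
  0  1  2  3  4  5  5  6  6  7  8
  0  1  2  3  4  5  6  7  7  8  9
  1  2  3  4  5  6  7  8  8  9  10
  1  2  3  4  5  6  7  8  9  10  11

reading off 1-entries of Δ²R: w = (8, 4, 3, 11, 2, 5, 6, 10, 7, 1, 9).

|D(w)|=26, |Ess(w)|=8:

[(1, 7, 0), (2, 3, 0), (4, 2, 0), (4, 7, 2), (4, 10, 3), (8, 7, 5), (8, 9, 6), (9, 1, 0)]


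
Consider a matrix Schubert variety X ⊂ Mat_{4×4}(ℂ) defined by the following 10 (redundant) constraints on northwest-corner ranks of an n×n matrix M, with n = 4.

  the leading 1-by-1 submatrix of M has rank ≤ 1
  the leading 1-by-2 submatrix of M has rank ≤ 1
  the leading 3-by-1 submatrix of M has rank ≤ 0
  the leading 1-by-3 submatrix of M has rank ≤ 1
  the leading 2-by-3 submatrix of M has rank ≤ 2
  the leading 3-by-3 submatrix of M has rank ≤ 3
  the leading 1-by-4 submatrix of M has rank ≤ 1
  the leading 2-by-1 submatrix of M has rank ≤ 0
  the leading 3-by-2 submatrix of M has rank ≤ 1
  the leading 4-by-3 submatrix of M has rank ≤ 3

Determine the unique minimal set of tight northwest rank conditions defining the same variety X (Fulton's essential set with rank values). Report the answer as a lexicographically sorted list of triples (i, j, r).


Computing R[i][j] = min implied NW-rank bound (n=4, 10 conditions):

  i=1: 0  1  1  1
  i=2: 0  1  2  2
  i=3: 0  1  2  3
  i=4: 1  2  3  4

the unique w with this rank table is (2, 3, 4, 1).

|D(w)|=3, |Ess(w)|=1:

[(3, 1, 0)]


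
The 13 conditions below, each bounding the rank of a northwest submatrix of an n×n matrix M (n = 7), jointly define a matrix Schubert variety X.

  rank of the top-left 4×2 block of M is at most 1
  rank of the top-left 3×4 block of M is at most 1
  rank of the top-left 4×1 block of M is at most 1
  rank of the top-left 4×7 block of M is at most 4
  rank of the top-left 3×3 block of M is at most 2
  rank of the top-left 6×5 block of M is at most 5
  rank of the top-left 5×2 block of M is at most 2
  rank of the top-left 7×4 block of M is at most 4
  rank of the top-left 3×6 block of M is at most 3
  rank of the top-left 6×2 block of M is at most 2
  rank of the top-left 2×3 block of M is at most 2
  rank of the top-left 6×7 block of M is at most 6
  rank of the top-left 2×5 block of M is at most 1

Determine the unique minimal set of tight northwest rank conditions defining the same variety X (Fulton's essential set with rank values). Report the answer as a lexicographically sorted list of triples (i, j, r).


Recovering R(i,j) via the rank-extension bound from the 13 conditions:

  i=1: 1 | 1 | 1 | 1 | 1 | 1 | 1
  i=2: 1 | 1 | 1 | 1 | 1 | 2 | 2
  i=3: 1 | 1 | 1 | 1 | 2 | 3 | 3
  i=4: 1 | 1 | 2 | 2 | 3 | 4 | 4
  i=5: 1 | 2 | 3 | 3 | 4 | 5 | 5
  i=6: 1 | 2 | 3 | 4 | 5 | 6 | 6
  i=7: 1 | 2 | 3 | 4 | 5 | 6 | 7

the unique w with this rank table is (1, 6, 5, 3, 2, 4, 7).

ℓ(w)=8; the 3 essential cells (i,j,r):

[(2, 5, 1), (3, 4, 1), (4, 2, 1)]


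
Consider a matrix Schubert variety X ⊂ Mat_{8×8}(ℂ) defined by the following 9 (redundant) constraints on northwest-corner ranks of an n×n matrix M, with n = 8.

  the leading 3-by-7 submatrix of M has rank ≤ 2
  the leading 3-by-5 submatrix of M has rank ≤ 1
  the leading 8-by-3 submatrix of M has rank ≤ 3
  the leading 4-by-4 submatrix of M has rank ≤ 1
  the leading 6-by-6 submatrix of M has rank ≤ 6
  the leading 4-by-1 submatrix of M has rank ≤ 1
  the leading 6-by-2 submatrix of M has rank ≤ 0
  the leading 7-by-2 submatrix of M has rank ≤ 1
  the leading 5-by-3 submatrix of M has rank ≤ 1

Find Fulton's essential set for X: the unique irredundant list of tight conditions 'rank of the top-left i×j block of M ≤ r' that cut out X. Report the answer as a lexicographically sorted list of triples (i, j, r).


Propagating the 9 rank bounds to every northwest block:

  row 1: 0  0  1  1  1  1  1  1
  row 2: 0  0  1  1  1  2  2  2
  row 3: 0  0  1  1  1  2  2  3
  row 4: 0  0  1  1  2  3  3  4
  row 5: 0  0  1  2  3  4  4  5
  row 6: 0  0  1  2  3  4  5  6
  row 7: 1  1  2  3  4  5  6  7
  row 8: 1  2  3  4  5  6  7  8

second differences of R give the permutation w = (3, 6, 8, 5, 4, 7, 1, 2).

ℓ(w)=18; the 4 essential cells (i,j,r):

[(3, 5, 1), (3, 7, 2), (4, 4, 1), (6, 2, 0)]


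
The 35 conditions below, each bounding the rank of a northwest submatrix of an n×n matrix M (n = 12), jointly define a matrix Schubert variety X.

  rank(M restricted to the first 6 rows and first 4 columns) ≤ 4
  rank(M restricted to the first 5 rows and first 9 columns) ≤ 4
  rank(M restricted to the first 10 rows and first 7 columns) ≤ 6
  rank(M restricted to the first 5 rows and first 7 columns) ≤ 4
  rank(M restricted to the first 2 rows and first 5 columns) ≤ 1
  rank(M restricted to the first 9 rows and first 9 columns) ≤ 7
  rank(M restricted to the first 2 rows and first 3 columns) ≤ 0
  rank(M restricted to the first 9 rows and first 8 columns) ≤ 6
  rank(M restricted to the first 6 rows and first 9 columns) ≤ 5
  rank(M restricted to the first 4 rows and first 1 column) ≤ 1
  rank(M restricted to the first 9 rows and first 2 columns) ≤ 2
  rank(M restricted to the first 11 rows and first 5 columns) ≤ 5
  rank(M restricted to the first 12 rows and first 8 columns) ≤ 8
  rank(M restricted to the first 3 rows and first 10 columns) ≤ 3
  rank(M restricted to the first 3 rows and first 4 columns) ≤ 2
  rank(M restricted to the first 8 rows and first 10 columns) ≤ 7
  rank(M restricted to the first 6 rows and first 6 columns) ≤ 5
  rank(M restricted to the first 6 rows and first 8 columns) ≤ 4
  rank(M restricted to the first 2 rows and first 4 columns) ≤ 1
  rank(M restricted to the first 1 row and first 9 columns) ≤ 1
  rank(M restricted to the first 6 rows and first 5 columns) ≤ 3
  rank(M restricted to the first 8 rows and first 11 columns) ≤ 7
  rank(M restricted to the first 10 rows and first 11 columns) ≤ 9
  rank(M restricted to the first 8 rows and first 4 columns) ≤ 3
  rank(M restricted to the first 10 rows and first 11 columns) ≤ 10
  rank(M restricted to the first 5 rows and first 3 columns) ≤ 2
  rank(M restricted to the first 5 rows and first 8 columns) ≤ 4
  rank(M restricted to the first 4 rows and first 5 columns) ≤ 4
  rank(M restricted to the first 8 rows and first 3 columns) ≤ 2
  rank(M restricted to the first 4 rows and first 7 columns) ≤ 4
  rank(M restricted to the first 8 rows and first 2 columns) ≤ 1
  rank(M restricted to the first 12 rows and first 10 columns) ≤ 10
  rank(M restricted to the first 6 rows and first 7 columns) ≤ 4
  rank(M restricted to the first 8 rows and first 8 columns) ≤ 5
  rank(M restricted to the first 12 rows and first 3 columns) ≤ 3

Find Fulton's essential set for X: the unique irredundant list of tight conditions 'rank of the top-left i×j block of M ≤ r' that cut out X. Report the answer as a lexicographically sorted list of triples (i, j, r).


Computing R[i][j] = min implied NW-rank bound (n=12, 35 conditions):

  R[1]: 0, 0, 0, 1, 1, 1, 1, 1, 1, 1, 1, 1
  R[2]: 0, 0, 0, 1, 1, 2, 2, 2, 2, 2, 2, 2
  R[3]: 1, 1, 1, 2, 2, 3, 3, 3, 3, 3, 3, 3
  R[4]: 1, 1, 2, 3, 3, 4, 4, 4, 4, 4, 4, 4
  R[5]: 1, 1, 2, 3, 3, 4, 4, 4, 4, 5, 5, 5
  R[6]: 1, 1, 2, 3, 3, 4, 4, 4, 5, 6, 6, 6
  R[7]: 1, 1, 2, 3, 4, 5, 5, 5, 6, 7, 7, 7
  R[8]: 1, 1, 2, 3, 4, 5, 5, 5, 6, 7, 7, 8
  R[9]: 1, 2, 3, 4, 5, 6, 6, 6, 7, 8, 8, 9
  R[10]: 1, 2, 3, 4, 5, 6, 6, 7, 8, 9, 9, 10
  R[11]: 1, 2, 3, 4, 5, 6, 7, 8, 9, 10, 10, 11
  R[12]: 1, 2, 3, 4, 5, 6, 7, 8, 9, 10, 11, 12

so w = (4, 6, 1, 3, 10, 9, 5, 12, 2, 8, 7, 11).

D(w) has 23 cells with 9 SE-corners; essential set:

[(2, 3, 0), (2, 5, 1), (5, 9, 4), (6, 5, 3), (6, 8, 4), (8, 2, 1), (8, 8, 5), (8, 11, 7), (10, 7, 6)]


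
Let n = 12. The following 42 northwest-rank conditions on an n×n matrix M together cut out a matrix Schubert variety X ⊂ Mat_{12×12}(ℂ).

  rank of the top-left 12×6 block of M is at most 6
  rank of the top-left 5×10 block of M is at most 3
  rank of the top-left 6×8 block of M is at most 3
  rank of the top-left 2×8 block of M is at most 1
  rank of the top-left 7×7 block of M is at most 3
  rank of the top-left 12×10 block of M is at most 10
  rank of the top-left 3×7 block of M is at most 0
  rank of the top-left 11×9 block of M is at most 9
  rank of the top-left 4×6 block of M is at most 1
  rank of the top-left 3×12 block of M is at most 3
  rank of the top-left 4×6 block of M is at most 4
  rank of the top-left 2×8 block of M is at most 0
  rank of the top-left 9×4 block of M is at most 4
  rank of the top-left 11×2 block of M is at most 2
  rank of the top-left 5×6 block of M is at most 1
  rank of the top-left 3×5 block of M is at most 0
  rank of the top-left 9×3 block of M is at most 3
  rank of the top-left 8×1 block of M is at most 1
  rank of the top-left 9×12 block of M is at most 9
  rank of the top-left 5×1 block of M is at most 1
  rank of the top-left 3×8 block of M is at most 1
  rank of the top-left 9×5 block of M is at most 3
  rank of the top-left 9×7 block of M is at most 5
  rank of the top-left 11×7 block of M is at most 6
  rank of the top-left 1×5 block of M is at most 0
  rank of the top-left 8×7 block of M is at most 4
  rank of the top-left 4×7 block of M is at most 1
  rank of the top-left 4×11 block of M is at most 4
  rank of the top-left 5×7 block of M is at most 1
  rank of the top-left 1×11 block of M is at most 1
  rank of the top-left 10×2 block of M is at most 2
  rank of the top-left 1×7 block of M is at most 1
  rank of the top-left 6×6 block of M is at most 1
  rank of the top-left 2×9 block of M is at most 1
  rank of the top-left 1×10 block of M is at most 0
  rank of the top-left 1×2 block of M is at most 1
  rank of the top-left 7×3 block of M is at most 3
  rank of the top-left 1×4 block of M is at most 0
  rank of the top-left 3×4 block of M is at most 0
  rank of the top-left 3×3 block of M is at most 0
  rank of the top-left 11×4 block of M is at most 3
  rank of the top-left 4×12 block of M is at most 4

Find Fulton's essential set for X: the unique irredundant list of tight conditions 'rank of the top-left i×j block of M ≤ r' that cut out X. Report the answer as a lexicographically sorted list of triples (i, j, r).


Rank table r_w(12×12) implied by the 42 constraints:

  i=1: 0 | 0 | 0 | 0 | 0 | 0 | 0 | 0 | 0 | 0 | 1 | 1
  i=2: 0 | 0 | 0 | 0 | 0 | 0 | 0 | 0 | 1 | 1 | 2 | 2
  i=3: 0 | 0 | 0 | 0 | 0 | 0 | 0 | 1 | 2 | 2 | 3 | 3
  i=4: 1 | 1 | 1 | 1 | 1 | 1 | 1 | 2 | 3 | 3 | 4 | 4
  i=5: 1 | 1 | 1 | 1 | 1 | 1 | 1 | 2 | 3 | 3 | 4 | 5
  i=6: 1 | 1 | 1 | 1 | 1 | 1 | 2 | 3 | 4 | 4 | 5 | 6
  i=7: 1 | 2 | 2 | 2 | 2 | 2 | 3 | 4 | 5 | 5 | 6 | 7
  i=8: 1 | 2 | 3 | 3 | 3 | 3 | 4 | 5 | 6 | 6 | 7 | 8
  i=9: 1 | 2 | 3 | 3 | 3 | 4 | 5 | 6 | 7 | 7 | 8 | 9
  i=10: 1 | 2 | 3 | 3 | 4 | 5 | 6 | 7 | 8 | 8 | 9 | 10
  i=11: 1 | 2 | 3 | 3 | 4 | 5 | 6 | 7 | 8 | 9 | 10 | 11
  i=12: 1 | 2 | 3 | 4 | 5 | 6 | 7 | 8 | 9 | 10 | 11 | 12

hence w(1..12) = (11, 9, 8, 1, 12, 7, 2, 3, 6, 5, 10, 4).

|D(w)|=41, |Ess(w)|=8:

[(1, 10, 0), (2, 8, 0), (3, 7, 0), (5, 7, 1), (5, 10, 3), (6, 6, 1), (9, 5, 3), (11, 4, 3)]


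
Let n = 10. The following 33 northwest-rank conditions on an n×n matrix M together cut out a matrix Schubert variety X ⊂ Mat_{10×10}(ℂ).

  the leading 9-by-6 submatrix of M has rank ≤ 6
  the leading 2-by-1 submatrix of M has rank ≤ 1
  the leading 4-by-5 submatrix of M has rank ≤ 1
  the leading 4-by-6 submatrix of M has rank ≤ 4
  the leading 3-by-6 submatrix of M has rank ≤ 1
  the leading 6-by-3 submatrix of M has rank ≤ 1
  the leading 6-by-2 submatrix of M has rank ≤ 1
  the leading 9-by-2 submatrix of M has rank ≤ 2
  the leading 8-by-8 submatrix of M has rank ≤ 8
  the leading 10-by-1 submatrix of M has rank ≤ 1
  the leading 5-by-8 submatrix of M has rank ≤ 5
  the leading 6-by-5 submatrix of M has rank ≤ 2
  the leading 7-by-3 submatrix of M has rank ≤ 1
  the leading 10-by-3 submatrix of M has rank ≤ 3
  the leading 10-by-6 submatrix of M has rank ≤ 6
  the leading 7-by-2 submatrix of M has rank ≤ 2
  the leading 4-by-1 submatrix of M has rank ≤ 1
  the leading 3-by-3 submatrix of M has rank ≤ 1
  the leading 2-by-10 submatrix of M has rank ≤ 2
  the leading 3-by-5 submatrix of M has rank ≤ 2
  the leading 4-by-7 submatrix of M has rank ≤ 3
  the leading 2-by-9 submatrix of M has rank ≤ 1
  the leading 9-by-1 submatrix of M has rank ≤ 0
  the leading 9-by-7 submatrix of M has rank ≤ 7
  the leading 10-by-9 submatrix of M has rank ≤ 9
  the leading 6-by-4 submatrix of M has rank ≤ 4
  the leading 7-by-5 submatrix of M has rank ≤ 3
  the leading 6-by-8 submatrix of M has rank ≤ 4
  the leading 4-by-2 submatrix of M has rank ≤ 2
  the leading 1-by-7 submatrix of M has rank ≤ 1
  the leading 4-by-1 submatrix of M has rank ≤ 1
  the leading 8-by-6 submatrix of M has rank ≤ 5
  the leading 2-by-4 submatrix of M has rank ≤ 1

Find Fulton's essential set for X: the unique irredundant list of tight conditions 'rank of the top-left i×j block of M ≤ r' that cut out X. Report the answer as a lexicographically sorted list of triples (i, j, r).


Recovering R(i,j) via the rank-extension bound from the 33 conditions:

  R[1]: 0 | 1 | 1 | 1 | 1 | 1 | 1 | 1 | 1 | 1
  R[2]: 0 | 1 | 1 | 1 | 1 | 1 | 1 | 1 | 1 | 2
  R[3]: 0 | 1 | 1 | 1 | 1 | 1 | 2 | 2 | 2 | 3
  R[4]: 0 | 1 | 1 | 1 | 1 | 2 | 3 | 3 | 3 | 4
  R[5]: 0 | 1 | 1 | 2 | 2 | 3 | 4 | 4 | 4 | 5
  R[6]: 0 | 1 | 1 | 2 | 2 | 3 | 4 | 4 | 5 | 6
  R[7]: 0 | 1 | 1 | 2 | 3 | 4 | 5 | 5 | 6 | 7
  R[8]: 0 | 1 | 2 | 3 | 4 | 5 | 6 | 6 | 7 | 8
  R[9]: 0 | 1 | 2 | 3 | 4 | 5 | 6 | 7 | 8 | 9
  R[10]: 1 | 2 | 3 | 4 | 5 | 6 | 7 | 8 | 9 | 10

so w = (2, 10, 7, 6, 4, 9, 5, 3, 8, 1).

Rothe diagram D(w) (28 cells), 7 SE-corners (essential conditions):

[(2, 9, 1), (3, 6, 1), (4, 5, 1), (6, 5, 2), (6, 8, 4), (7, 3, 1), (9, 1, 0)]


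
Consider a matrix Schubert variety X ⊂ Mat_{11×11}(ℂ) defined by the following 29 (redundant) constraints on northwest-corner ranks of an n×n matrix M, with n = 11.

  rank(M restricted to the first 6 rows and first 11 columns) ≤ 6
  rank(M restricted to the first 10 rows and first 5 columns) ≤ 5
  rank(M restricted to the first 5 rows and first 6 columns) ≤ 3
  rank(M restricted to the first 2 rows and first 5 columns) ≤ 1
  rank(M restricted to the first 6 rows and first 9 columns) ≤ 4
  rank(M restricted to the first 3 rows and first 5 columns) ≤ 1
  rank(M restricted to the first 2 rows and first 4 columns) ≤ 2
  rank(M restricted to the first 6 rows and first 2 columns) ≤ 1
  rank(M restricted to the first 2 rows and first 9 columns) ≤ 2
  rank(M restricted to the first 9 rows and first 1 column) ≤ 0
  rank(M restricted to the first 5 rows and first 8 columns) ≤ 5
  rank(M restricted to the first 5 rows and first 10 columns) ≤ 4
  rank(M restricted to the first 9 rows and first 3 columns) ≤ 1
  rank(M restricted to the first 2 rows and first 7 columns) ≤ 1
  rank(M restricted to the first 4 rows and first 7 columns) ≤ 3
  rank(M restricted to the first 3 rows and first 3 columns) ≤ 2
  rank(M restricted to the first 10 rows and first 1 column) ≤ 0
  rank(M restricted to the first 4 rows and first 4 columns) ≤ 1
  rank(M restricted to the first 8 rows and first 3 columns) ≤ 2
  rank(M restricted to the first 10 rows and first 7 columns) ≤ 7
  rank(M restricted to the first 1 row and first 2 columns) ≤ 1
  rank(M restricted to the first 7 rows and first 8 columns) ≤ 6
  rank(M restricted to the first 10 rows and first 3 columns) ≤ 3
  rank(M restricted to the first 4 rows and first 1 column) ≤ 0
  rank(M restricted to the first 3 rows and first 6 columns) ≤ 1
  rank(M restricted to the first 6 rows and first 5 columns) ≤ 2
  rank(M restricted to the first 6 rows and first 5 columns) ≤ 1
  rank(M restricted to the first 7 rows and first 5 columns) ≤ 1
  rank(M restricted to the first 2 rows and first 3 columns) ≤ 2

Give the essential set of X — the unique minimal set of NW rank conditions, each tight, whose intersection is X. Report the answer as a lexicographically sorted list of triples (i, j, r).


Computing R[i][j] = min implied NW-rank bound (n=11, 29 conditions):

  0  1  1  1  1  1  1  1  1  1  1
  0  1  1  1  1  1  1  2  2  2  2
  0  1  1  1  1  1  2  3  3  3  3
  0  1  1  1  1  2  3  4  4  4  4
  0  1  1  1  1  2  3  4  4  4  5
  0  1  1  1  1  2  3  4  4  5  6
  0  1  1  1  1  2  3  4  5  6  7
  0  1  1  2  2  3  4  5  6  7  8
  0  1  1  2  3  4  5  6  7  8  9
  0  1  2  3  4  5  6  7  8  9  10
  1  2  3  4  5  6  7  8  9  10  11

the unique w with this rank table is (2, 8, 7, 6, 11, 10, 9, 4, 5, 3, 1).

|D(w)|=36, |Ess(w)|=7:

[(2, 7, 1), (3, 6, 1), (5, 10, 4), (6, 9, 4), (7, 5, 1), (9, 3, 1), (10, 1, 0)]


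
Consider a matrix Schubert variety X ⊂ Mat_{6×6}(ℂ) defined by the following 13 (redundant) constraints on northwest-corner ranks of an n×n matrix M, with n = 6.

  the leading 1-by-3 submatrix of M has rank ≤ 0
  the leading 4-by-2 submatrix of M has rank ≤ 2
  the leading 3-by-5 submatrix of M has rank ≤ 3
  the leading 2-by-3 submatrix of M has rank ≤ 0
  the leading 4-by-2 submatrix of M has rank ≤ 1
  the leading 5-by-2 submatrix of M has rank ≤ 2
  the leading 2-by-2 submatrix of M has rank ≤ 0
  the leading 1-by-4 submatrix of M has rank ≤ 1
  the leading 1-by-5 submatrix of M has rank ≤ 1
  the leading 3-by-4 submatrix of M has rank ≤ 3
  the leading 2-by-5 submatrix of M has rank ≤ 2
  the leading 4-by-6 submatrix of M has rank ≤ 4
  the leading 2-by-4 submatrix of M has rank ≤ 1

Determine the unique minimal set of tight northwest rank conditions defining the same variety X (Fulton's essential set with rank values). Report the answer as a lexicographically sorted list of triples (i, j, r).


Reconstructing r_w from the 13 given conditions:

  0 0 0 1 1 1
  0 0 0 1 2 2
  1 1 1 2 3 3
  1 1 2 3 4 4
  1 2 3 4 5 5
  1 2 3 4 5 6

hence w(1..6) = (4, 5, 1, 3, 2, 6).

Rothe diagram D(w) (7 cells), 2 SE-corners (essential conditions):

[(2, 3, 0), (4, 2, 1)]


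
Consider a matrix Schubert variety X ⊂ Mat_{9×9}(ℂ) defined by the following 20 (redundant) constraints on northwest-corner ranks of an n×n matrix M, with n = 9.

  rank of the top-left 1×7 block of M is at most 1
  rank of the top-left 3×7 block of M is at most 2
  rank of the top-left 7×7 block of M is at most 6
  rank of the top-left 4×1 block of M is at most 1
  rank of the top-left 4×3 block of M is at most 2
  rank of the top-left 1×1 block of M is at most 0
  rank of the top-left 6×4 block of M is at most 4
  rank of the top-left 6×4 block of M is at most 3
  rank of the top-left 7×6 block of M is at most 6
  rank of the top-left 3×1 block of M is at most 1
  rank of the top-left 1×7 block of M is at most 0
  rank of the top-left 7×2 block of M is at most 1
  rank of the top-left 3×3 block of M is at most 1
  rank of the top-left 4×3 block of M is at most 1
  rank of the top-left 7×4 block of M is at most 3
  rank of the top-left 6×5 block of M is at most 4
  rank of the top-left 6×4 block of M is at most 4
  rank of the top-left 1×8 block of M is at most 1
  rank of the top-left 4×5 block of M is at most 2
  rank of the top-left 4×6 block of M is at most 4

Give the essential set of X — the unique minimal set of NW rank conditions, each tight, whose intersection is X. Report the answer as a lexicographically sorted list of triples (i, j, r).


Rank table r_w(9×9) implied by the 20 constraints:

  R[1]: 0 0 0 0 0 0 0 1 1
  R[2]: 1 1 1 1 1 1 1 2 2
  R[3]: 1 1 1 2 2 2 2 3 3
  R[4]: 1 1 1 2 2 3 3 4 4
  R[5]: 1 1 2 3 3 4 4 5 5
  R[6]: 1 1 2 3 4 5 5 6 6
  R[7]: 1 1 2 3 4 5 6 7 7
  R[8]: 1 2 3 4 5 6 7 8 8
  R[9]: 1 2 3 4 5 6 7 8 9

reading off 1-entries of Δ²R: w = (8, 1, 4, 6, 3, 5, 7, 2, 9).

4 SE-corners of the 15-cell Rothe diagram give Ess(w):

[(1, 7, 0), (4, 3, 1), (4, 5, 2), (7, 2, 1)]


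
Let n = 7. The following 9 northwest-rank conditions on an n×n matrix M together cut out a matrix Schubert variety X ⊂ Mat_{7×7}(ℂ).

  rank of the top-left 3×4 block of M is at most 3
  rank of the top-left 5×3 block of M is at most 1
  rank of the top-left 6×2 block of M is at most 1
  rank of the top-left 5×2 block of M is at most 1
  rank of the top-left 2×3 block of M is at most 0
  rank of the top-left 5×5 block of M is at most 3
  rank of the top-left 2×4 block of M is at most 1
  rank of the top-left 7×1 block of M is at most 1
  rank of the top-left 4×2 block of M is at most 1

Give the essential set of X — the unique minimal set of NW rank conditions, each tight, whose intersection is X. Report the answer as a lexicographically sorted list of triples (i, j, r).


Propagating the 9 rank bounds to every northwest block:

  0 | 0 | 0 | 1 | 1 | 1 | 1
  0 | 0 | 0 | 1 | 2 | 2 | 2
  1 | 1 | 1 | 2 | 3 | 3 | 3
  1 | 1 | 1 | 2 | 3 | 4 | 4
  1 | 1 | 1 | 2 | 3 | 4 | 5
  1 | 1 | 2 | 3 | 4 | 5 | 6
  1 | 2 | 3 | 4 | 5 | 6 | 7

so w = (4, 5, 1, 6, 7, 3, 2).

3 SE-corners of the 11-cell Rothe diagram give Ess(w):

[(2, 3, 0), (5, 3, 1), (6, 2, 1)]


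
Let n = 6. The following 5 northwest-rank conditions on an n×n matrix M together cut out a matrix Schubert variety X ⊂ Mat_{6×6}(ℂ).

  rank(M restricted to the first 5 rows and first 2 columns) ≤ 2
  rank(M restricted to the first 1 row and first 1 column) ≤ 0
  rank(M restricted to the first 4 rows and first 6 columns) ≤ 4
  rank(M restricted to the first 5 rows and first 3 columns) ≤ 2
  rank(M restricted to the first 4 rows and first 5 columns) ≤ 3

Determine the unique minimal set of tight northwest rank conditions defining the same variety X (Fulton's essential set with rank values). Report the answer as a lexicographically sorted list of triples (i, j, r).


Propagating the 5 rank bounds to every northwest block:

  R[1]: 0, 1, 1, 1, 1, 1
  R[2]: 1, 2, 2, 2, 2, 2
  R[3]: 1, 2, 2, 3, 3, 3
  R[4]: 1, 2, 2, 3, 3, 4
  R[5]: 1, 2, 2, 3, 4, 5
  R[6]: 1, 2, 3, 4, 5, 6

hence w(1..6) = (2, 1, 4, 6, 5, 3).

Fulton essential set (3 of the 5 Rothe cells):

[(1, 1, 0), (4, 5, 3), (5, 3, 2)]


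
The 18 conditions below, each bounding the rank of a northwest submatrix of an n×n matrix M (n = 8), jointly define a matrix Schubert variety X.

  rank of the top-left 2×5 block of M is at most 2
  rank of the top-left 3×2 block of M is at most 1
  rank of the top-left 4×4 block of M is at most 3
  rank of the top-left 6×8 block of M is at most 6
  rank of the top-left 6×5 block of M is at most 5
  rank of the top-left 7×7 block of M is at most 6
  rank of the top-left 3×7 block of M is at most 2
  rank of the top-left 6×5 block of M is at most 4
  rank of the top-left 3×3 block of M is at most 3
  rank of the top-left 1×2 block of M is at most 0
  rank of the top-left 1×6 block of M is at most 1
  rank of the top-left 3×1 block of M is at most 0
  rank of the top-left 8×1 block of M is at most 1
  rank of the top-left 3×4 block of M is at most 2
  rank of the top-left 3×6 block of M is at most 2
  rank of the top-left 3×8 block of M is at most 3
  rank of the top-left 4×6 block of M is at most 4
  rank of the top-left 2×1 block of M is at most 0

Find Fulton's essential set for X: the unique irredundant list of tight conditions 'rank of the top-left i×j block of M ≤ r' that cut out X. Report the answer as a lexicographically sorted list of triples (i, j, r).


Recovering R(i,j) via the rank-extension bound from the 18 conditions:

  R[1]: 0 | 0 | 1 | 1 | 1 | 1 | 1 | 1
  R[2]: 0 | 1 | 2 | 2 | 2 | 2 | 2 | 2
  R[3]: 0 | 1 | 2 | 2 | 2 | 2 | 2 | 3
  R[4]: 1 | 2 | 3 | 3 | 3 | 3 | 3 | 4
  R[5]: 1 | 2 | 3 | 4 | 4 | 4 | 4 | 5
  R[6]: 1 | 2 | 3 | 4 | 4 | 5 | 5 | 6
  R[7]: 1 | 2 | 3 | 4 | 5 | 6 | 6 | 7
  R[8]: 1 | 2 | 3 | 4 | 5 | 6 | 7 | 8

so w = (3, 2, 8, 1, 4, 6, 5, 7).

Rothe diagram D(w) (9 cells), 4 SE-corners (essential conditions):

[(1, 2, 0), (3, 1, 0), (3, 7, 2), (6, 5, 4)]


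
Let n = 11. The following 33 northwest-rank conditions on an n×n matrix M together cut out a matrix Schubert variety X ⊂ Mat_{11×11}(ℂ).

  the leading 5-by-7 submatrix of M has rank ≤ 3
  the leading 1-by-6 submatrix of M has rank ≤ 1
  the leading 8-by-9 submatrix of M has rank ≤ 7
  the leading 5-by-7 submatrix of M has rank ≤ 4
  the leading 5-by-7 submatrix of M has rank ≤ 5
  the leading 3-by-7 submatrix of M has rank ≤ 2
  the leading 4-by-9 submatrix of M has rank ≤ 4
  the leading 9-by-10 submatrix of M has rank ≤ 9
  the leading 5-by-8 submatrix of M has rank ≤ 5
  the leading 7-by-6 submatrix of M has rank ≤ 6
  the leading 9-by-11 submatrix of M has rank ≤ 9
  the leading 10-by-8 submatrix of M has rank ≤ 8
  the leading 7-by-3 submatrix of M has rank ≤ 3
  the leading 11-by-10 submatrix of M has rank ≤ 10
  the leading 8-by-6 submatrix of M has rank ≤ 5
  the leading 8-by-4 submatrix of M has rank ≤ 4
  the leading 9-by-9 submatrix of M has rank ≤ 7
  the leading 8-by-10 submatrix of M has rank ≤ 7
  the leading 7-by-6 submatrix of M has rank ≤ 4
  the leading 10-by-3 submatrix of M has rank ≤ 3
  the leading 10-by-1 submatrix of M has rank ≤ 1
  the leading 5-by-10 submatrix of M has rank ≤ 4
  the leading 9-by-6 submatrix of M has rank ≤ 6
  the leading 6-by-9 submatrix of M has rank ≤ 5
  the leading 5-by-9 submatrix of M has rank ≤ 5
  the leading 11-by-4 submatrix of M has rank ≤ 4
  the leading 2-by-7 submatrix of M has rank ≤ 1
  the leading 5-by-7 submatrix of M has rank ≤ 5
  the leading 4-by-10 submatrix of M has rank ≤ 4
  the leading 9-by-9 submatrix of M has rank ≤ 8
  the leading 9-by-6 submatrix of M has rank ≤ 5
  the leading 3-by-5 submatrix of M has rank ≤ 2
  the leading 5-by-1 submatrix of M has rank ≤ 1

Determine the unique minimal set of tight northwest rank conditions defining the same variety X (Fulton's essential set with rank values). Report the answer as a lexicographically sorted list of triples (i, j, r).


Computing R[i][j] = min implied NW-rank bound (n=11, 33 conditions):

  row 1: 1  1  1  1  1  1  1  1  1  1  1
  row 2: 1  1  1  1  1  1  1  2  2  2  2
  row 3: 1  2  2  2  2  2  2  3  3  3  3
  row 4: 1  2  3  3  3  3  3  4  4  4  4
  row 5: 1  2  3  3  3  3  3  4  4  4  5
  row 6: 1  2  3  4  4  4  4  5  5  5  6
  row 7: 1  2  3  4  4  4  5  6  6  6  7
  row 8: 1  2  3  4  5  5  6  7  7  7  8
  row 9: 1  2  3  4  5  5  6  7  7  8  9
  row 10: 1  2  3  4  5  6  7  8  8  9  10
  row 11: 1  2  3  4  5  6  7  8  9  10  11

reading off 1-entries of Δ²R: w = (1, 8, 2, 3, 11, 4, 7, 5, 10, 6, 9).

6 SE-corners of the 16-cell Rothe diagram give Ess(w):

[(2, 7, 1), (5, 7, 3), (5, 10, 4), (7, 6, 4), (9, 6, 5), (9, 9, 7)]
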